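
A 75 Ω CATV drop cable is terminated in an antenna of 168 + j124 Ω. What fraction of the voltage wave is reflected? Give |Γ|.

|Γ| ≈ 0.568

Γ = (Z_L − Z_0)/(Z_L + Z_0) = (93 + j124)/(243 + j124)
|Γ| = 155/273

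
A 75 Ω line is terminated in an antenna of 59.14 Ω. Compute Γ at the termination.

Γ = -0.118

Γ = (Z_L − Z_0)/(Z_L + Z_0) = (59.14 − 75)/(59.14 + 75) = -15.86/134.1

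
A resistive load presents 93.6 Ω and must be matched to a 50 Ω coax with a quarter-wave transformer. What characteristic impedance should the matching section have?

Z_qwt = √(Z_0·R_L) = √(50 × 93.6) = √4680

Z_qwt ≈ 68.4 Ω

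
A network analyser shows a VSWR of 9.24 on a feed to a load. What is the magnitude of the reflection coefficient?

|Γ| = (S − 1)/(S + 1) = (9.24 − 1)/(9.24 + 1) = 8.24/10.2

|Γ| ≈ 0.805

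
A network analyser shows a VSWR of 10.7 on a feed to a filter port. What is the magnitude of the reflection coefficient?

|Γ| ≈ 0.829

|Γ| = (S − 1)/(S + 1) = (10.7 − 1)/(10.7 + 1) = 9.7/11.7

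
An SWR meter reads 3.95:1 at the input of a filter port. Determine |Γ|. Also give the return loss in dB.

|Γ| ≈ 0.596; return loss ≈ 4.5 dB

|Γ| = (S − 1)/(S + 1) = (3.95 − 1)/(3.95 + 1) = 2.95/4.95
RL = −20·log₁₀|Γ| = −20·log₁₀(0.596)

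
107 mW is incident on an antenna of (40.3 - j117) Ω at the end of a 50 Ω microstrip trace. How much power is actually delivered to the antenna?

P_delivered ≈ 39.5 mW

|Γ| = |(-9.7 − j117)/(90.3 − j117)| = 0.794
|Γ|² = 0.631
P_refl = |Γ|²·P_inc = 67.5 mW, P_del = (1 − |Γ|²)·P_inc = 39.5 mW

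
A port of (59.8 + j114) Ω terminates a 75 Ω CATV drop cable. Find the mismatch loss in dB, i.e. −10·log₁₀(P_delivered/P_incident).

mismatch loss ≈ 2.4 dB

Γ = (-15.2 + j114)/(134.8 + j114), |Γ| = 0.651
|Γ|² = 0.424, so P_del/P_inc = 1 − |Γ|² = 0.576
ML = −10·log₁₀(1 − |Γ|²)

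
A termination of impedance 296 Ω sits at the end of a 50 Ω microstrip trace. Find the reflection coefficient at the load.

Γ = (Z_L − Z_0)/(Z_L + Z_0) = (296 − 50)/(296 + 50) = 246/346

Γ = 0.711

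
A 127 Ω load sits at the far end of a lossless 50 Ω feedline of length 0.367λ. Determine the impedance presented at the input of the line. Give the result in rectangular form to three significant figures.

Z_in ≈ 31.8 + j33.9 Ω

βl = 2π × 0.367 = 132°
tan(βl) = tan(132°) = -1.11
Z_in = Z_0·(Z_L + jZ_0·tanβl)/(Z_0 + jZ_L·tanβl)
     = 50·(127 − j55.3)/(50 − j140)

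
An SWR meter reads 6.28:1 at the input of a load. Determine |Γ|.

|Γ| ≈ 0.725

|Γ| = (S − 1)/(S + 1) = (6.28 − 1)/(6.28 + 1) = 5.28/7.28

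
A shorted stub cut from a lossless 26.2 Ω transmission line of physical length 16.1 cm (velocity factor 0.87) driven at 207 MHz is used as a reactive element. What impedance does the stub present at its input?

λ = v/f = 0.87·c / 207 MHz = 1.26 m
βl = 2π·l/λ = 2π × 0.128 = 46°
tan(βl) = 1.03
For a shorted stub, Z_in = jZ_0·tan(βl)

Z_in ≈ +j27.1 Ω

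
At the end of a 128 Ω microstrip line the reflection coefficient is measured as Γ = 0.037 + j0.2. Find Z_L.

Z_L = Z_0·(1 + Γ)/(1 − Γ) = 128·(1.04 + j0.2)/(0.963 − j0.2)

Z_L ≈ 127 + j52.9 Ω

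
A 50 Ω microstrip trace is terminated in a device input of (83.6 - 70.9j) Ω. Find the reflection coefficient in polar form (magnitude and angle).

Γ ≈ 0.519 ∠ -36.7°

Γ = (Z_L − Z_0)/(Z_L + Z_0) = (33.6 − j70.9)/(133.6 − j70.9)
|Γ| = 78.5/151 = 0.519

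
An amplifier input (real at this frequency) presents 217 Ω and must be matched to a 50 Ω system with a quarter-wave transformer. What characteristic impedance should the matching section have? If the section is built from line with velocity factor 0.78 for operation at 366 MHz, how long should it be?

Z_qwt ≈ 104 Ω; length ≈ 16 cm

Z_qwt = √(Z_0·R_L) = √(50 × 217) = √10850
λ = 0.78·c/f = 0.639 m, so l = λ/4 = 0.16 m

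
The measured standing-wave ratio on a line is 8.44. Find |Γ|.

|Γ| ≈ 0.788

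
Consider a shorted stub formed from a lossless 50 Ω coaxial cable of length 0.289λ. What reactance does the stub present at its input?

βl = 2π × 0.289 = 104°
tan(βl) = -4
For a shorted stub, Z_in = jZ_0·tan(βl)

X_in ≈ -200 Ω (capacitive)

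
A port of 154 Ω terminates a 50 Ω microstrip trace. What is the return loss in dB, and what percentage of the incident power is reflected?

Γ = (154 − 50)/(154 + 50) = 0.51
RL = −20·log₁₀(0.51) = 5.85 dB
P_refl/P_inc = |Γ|² = 0.26

RL ≈ 5.85 dB; 26% of incident power reflected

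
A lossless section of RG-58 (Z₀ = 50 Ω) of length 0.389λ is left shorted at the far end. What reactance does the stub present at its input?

X_in ≈ -41.9 Ω (capacitive)

βl = 2π × 0.389 = 140°
tan(βl) = -0.838
For a shorted stub, Z_in = jZ_0·tan(βl)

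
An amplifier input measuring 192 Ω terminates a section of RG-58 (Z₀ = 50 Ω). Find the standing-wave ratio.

VSWR ≈ 3.84

For a purely resistive load, VSWR = R_L/Z_0 or Z_0/R_L (whichever > 1) = 192/50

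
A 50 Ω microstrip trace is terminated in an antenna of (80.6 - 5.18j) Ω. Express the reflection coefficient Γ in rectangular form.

Γ ≈ 0.236 − j0.0303

Γ = (Z_L − Z_0)/(Z_L + Z_0) = (30.6 − j5.18)/(130.6 − j5.18)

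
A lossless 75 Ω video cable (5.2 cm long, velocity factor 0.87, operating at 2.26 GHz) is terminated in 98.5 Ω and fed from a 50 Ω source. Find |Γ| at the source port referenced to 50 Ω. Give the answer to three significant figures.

|Γ| ≈ 0.313

λ = v/f = 0.87·c / 2.26 GHz = 0.115 m
βl = 2π·l/λ = 2π × 0.45 = 162°
tan(βl) = -0.323
Z_in = Z_0·(Z_L + jZ_0·tanβl)/(Z_0 + jZ_L·tanβl) = 92.2 + j14.9 Ω
Γ_s = (Z_in − Z_s)/(Z_in + Z_s) = (42.2 + j14.9)/(142 + j14.9), |Γ_s| = 0.313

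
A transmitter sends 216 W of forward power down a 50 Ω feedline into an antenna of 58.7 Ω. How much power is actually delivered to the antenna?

Γ = (58.7 − 50)/(58.7 + 50) = 0.08
|Γ|² = 0.00641
P_refl = |Γ|²·P_inc = 1.38 W, P_del = (1 − |Γ|²)·P_inc = 215 W

P_delivered ≈ 215 W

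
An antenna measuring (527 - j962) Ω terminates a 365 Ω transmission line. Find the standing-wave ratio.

VSWR ≈ 6.8

Γ = (Z_L − Z_0)/(Z_L + Z_0) = (162 − j962)/(892 − j962)
|Γ| = 976/1310 = 0.744
VSWR = (1 + |Γ|)/(1 − |Γ|) = 1.74/0.256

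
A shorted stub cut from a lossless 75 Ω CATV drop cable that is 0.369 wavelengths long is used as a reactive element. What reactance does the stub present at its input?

X_in ≈ -80.9 Ω (capacitive)

βl = 2π × 0.369 = 133°
tan(βl) = -1.08
For a shorted stub, Z_in = jZ_0·tan(βl)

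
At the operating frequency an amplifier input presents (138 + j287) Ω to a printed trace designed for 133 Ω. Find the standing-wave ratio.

Γ = (Z_L − Z_0)/(Z_L + Z_0) = (5 + j287)/(271 + j287)
|Γ| = 287/395 = 0.727
VSWR = (1 + |Γ|)/(1 − |Γ|) = 1.73/0.273

VSWR ≈ 6.33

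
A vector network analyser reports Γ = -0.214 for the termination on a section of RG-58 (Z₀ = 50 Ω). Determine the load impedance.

Z_L ≈ 32.4 Ω

Z_L = Z_0·(1 + Γ)/(1 − Γ) = 50·(0.786)/(1.21)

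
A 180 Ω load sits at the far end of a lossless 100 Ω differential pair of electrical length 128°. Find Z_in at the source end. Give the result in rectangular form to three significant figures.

tan(βl) = tan(128°) = -1.28
Z_in = Z_0·(Z_L + jZ_0·tanβl)/(Z_0 + jZ_L·tanβl)
     = 100·(180 − j128)/(100 − j230)

Z_in ≈ 75.3 + j45.5 Ω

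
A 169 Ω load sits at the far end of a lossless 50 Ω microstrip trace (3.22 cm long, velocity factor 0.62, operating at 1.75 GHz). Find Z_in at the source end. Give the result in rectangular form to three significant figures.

λ = v/f = 0.62·c / 1.75 GHz = 0.106 m
βl = 2π·l/λ = 2π × 0.303 = 109°
tan(βl) = tan(109°) = -2.89
Z_in = Z_0·(Z_L + jZ_0·tanβl)/(Z_0 + jZ_L·tanβl)
     = 50·(169 − j145)/(50 − j489)

Z_in ≈ 16.4 + j15.6 Ω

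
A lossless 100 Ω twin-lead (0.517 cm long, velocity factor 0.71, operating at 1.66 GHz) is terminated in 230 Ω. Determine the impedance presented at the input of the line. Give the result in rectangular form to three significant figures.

λ = v/f = 0.71·c / 1.66 GHz = 0.128 m
βl = 2π·l/λ = 2π × 0.0403 = 14.5°
tan(βl) = tan(14.5°) = 0.259
Z_in = Z_0·(Z_L + jZ_0·tanβl)/(Z_0 + jZ_L·tanβl)
     = 100·(230 + j25.9)/(100 + j59.5)

Z_in ≈ 181 − j82 Ω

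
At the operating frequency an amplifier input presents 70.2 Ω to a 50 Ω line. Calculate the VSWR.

VSWR ≈ 1.4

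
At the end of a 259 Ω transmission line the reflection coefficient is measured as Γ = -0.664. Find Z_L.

Z_L ≈ 52.3 Ω

Z_L = Z_0·(1 + Γ)/(1 − Γ) = 259·(0.336)/(1.66)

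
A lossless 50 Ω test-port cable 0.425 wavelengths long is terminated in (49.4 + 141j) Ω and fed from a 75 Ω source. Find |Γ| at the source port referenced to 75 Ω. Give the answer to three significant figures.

βl = 2π × 0.425 = 153°
tan(βl) = -0.51
Z_in = Z_0·(Z_L + jZ_0·tanβl)/(Z_0 + jZ_L·tanβl) = 10 + j49.5 Ω
Γ_s = (Z_in − Z_s)/(Z_in + Z_s) = (-65 + j49.5)/(85 + j49.5), |Γ_s| = 0.83

|Γ| ≈ 0.83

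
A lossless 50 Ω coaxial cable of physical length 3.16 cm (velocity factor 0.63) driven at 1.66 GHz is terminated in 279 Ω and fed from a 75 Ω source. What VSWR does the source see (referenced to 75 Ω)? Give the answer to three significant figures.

VSWR ≈ 8.23

λ = v/f = 0.63·c / 1.66 GHz = 0.114 m
βl = 2π·l/λ = 2π × 0.278 = 99.9°
tan(βl) = -5.72
Z_in = Z_0·(Z_L + jZ_0·tanβl)/(Z_0 + jZ_L·tanβl) = 9.23 + j8.45 Ω
Γ_s = (Z_in − Z_s)/(Z_in + Z_s) = (-65.8 + j8.45)/(84.2 + j8.45), |Γ_s| = 0.783
VSWR = (1 + |Γ_s|)/(1 − |Γ_s|)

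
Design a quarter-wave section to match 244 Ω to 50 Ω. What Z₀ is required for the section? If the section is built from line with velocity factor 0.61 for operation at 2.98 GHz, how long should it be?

Z_qwt = √(Z_0·R_L) = √(50 × 244) = √12200
λ = 0.61·c/f = 0.0614 m, so l = λ/4 = 0.0154 m

Z_qwt ≈ 110 Ω; length ≈ 1.54 cm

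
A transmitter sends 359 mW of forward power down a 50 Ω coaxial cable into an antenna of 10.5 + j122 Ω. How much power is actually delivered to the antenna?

P_delivered ≈ 40.7 mW

|Γ| = |(-39.5 + j122)/(60.5 + j122)| = 0.942
|Γ|² = 0.887
P_refl = |Γ|²·P_inc = 318 mW, P_del = (1 − |Γ|²)·P_inc = 40.7 mW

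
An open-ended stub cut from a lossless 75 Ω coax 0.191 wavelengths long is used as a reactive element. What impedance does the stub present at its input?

βl = 2π × 0.191 = 68.8°
tan(βl) = 2.57
For an open-ended stub, Z_in = −jZ_0·cot(βl) = −jZ_0/tan(βl)

Z_in ≈ −j29.2 Ω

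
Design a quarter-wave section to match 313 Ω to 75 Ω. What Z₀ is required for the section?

Z_qwt ≈ 153 Ω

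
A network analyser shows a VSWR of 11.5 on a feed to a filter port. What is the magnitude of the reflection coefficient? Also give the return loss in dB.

|Γ| ≈ 0.84; return loss ≈ 1.51 dB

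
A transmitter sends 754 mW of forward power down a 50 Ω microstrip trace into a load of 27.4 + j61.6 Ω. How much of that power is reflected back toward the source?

P_reflected ≈ 332 mW

|Γ| = |(-22.6 + j61.6)/(77.4 + j61.6)| = 0.663
|Γ|² = 0.44
P_refl = |Γ|²·P_inc = 332 mW, P_del = (1 − |Γ|²)·P_inc = 422 mW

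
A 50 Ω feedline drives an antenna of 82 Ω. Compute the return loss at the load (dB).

Γ = (82 − 50)/(82 + 50) = 0.242
RL = −20·log₁₀|Γ| = −20·log₁₀(0.242)

RL ≈ 12.3 dB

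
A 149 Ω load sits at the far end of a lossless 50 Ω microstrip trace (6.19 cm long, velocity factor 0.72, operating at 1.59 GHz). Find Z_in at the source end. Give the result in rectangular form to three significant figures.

λ = v/f = 0.72·c / 1.59 GHz = 0.136 m
βl = 2π·l/λ = 2π × 0.456 = 164°
tan(βl) = tan(164°) = -0.286
Z_in = Z_0·(Z_L + jZ_0·tanβl)/(Z_0 + jZ_L·tanβl)
     = 50·(149 − j14.3)/(50 − j42.6)

Z_in ≈ 93.3 + j65.3 Ω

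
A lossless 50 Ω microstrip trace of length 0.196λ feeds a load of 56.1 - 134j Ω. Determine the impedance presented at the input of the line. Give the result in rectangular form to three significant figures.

Z_in ≈ 6.03 − j1.34 Ω

βl = 2π × 0.196 = 70.6°
tan(βl) = tan(70.6°) = 2.83
Z_in = Z_0·(Z_L + jZ_0·tanβl)/(Z_0 + jZ_L·tanβl)
     = 50·(56.1 + j7.67)/(430 + j159)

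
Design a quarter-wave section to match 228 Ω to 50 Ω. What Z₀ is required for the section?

Z_qwt = √(Z_0·R_L) = √(50 × 228) = √11400

Z_qwt ≈ 107 Ω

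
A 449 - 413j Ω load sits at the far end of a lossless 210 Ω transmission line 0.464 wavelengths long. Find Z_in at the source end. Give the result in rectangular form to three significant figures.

βl = 2π × 0.464 = 167°
tan(βl) = tan(167°) = -0.23
Z_in = Z_0·(Z_L + jZ_0·tanβl)/(Z_0 + jZ_L·tanβl)
     = 210·(449 − j461)/(115 − j103)

Z_in ≈ 873 − j58.3 Ω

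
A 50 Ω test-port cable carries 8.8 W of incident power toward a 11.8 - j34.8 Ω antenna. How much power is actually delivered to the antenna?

|Γ| = |(-38.2 − j34.8)/(61.8 − j34.8)| = 0.729
|Γ|² = 0.531
P_refl = |Γ|²·P_inc = 4.67 W, P_del = (1 − |Γ|²)·P_inc = 4.13 W

P_delivered ≈ 4.13 W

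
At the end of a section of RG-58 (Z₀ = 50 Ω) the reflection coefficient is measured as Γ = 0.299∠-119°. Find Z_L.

Z_L ≈ 33 − j19 Ω

Z_L = Z_0·(1 + Γ)/(1 − Γ) = 50·(0.855 − j0.262)/(1.14 + j0.262)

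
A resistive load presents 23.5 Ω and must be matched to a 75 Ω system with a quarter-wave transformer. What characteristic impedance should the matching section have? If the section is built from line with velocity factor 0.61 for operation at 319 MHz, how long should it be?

Z_qwt = √(Z_0·R_L) = √(75 × 23.5) = √1762
λ = 0.61·c/f = 0.574 m, so l = λ/4 = 0.143 m

Z_qwt ≈ 42 Ω; length ≈ 14.3 cm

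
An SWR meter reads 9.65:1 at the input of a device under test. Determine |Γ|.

|Γ| = (S − 1)/(S + 1) = (9.65 − 1)/(9.65 + 1) = 8.65/10.7

|Γ| ≈ 0.812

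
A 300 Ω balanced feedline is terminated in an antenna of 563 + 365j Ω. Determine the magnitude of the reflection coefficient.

|Γ| ≈ 0.48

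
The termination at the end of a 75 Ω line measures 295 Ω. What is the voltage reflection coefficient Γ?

Γ = 0.595

Γ = (Z_L − Z_0)/(Z_L + Z_0) = (295 − 75)/(295 + 75) = 220/370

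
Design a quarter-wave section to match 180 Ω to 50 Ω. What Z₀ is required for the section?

Z_qwt = √(Z_0·R_L) = √(50 × 180) = √9000

Z_qwt ≈ 94.9 Ω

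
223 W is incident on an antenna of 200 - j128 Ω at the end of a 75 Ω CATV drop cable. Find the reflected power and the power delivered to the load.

|Γ| = |(125 − j128)/(275 − j128)| = 0.59
|Γ|² = 0.348
P_refl = |Γ|²·P_inc = 77.6 W, P_del = (1 − |Γ|²)·P_inc = 145 W

P_reflected ≈ 77.6 W; P_delivered ≈ 145 W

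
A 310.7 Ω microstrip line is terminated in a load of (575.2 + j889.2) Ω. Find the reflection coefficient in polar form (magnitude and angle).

Γ ≈ 0.739 ∠ 28.3°

Γ = (Z_L − Z_0)/(Z_L + Z_0) = (264.5 + j889.2)/(885.9 + j889.2)
|Γ| = 928/1260 = 0.739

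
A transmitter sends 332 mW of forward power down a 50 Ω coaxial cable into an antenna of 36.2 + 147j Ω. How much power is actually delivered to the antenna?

P_delivered ≈ 82.8 mW

|Γ| = |(-13.8 + j147)/(86.2 + j147)| = 0.866
|Γ|² = 0.751
P_refl = |Γ|²·P_inc = 249 mW, P_del = (1 − |Γ|²)·P_inc = 82.8 mW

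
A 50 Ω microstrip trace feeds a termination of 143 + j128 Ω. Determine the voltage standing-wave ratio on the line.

Γ = (Z_L − Z_0)/(Z_L + Z_0) = (93 + j128)/(193 + j128)
|Γ| = 158/232 = 0.683
VSWR = (1 + |Γ|)/(1 − |Γ|) = 1.68/0.317

VSWR ≈ 5.31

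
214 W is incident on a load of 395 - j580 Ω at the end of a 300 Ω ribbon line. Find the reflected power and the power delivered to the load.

P_reflected ≈ 90.2 W; P_delivered ≈ 124 W

|Γ| = |(95 − j580)/(695 − j580)| = 0.649
|Γ|² = 0.422
P_refl = |Γ|²·P_inc = 90.2 W, P_del = (1 − |Γ|²)·P_inc = 124 W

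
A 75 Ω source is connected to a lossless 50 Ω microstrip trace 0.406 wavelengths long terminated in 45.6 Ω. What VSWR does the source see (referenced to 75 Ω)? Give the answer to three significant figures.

VSWR ≈ 1.57

βl = 2π × 0.406 = 146°
tan(βl) = -0.67
Z_in = Z_0·(Z_L + jZ_0·tanβl)/(Z_0 + jZ_L·tanβl) = 48.1 − j4.11 Ω
Γ_s = (Z_in − Z_s)/(Z_in + Z_s) = (-26.9 − j4.11)/(123 − j4.11), |Γ_s| = 0.221
VSWR = (1 + |Γ_s|)/(1 − |Γ_s|)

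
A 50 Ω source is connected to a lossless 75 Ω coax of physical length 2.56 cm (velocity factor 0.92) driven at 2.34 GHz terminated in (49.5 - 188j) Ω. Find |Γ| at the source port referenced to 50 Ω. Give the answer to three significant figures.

|Γ| ≈ 0.777

λ = v/f = 0.92·c / 2.34 GHz = 0.118 m
βl = 2π·l/λ = 2π × 0.217 = 78.1°
tan(βl) = 4.76
Z_in = Z_0·(Z_L + jZ_0·tanβl)/(Z_0 + jZ_L·tanβl) = 6.61 + j11.5 Ω
Γ_s = (Z_in − Z_s)/(Z_in + Z_s) = (-43.4 + j11.5)/(56.6 + j11.5), |Γ_s| = 0.777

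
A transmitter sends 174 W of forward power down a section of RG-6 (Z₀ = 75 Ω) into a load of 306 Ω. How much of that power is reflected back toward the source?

P_reflected ≈ 64 W

Γ = (306 − 75)/(306 + 75) = 0.606
|Γ|² = 0.368
P_refl = |Γ|²·P_inc = 64 W, P_del = (1 − |Γ|²)·P_inc = 110 W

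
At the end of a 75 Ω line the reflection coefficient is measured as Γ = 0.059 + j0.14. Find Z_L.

Z_L ≈ 81 + j23.2 Ω

Z_L = Z_0·(1 + Γ)/(1 − Γ) = 75·(1.06 + j0.14)/(0.941 − j0.14)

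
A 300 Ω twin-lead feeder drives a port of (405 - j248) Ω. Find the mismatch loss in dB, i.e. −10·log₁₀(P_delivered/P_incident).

mismatch loss ≈ 0.604 dB

Γ = (105 − j248)/(705 − j248), |Γ| = 0.36
|Γ|² = 0.13, so P_del/P_inc = 1 − |Γ|² = 0.87
ML = −10·log₁₀(1 − |Γ|²)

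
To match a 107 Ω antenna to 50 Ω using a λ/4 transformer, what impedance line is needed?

Z_qwt = √(Z_0·R_L) = √(50 × 107) = √5350

Z_qwt ≈ 73.1 Ω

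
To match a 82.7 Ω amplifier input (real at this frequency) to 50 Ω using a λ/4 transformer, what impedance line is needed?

Z_qwt = √(Z_0·R_L) = √(50 × 82.7) = √4135

Z_qwt ≈ 64.3 Ω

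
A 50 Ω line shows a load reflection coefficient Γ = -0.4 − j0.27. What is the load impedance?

Z_L = Z_0·(1 + Γ)/(1 − Γ) = 50·(0.6 − j0.27)/(1.4 + j0.27)

Z_L ≈ 18.9 − j13.3 Ω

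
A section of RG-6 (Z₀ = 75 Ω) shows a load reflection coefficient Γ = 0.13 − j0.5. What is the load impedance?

Z_L = Z_0·(1 + Γ)/(1 − Γ) = 75·(1.13 − j0.5)/(0.87 + j0.5)

Z_L ≈ 54.6 − j74.5 Ω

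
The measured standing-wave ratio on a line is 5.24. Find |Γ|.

|Γ| = (S − 1)/(S + 1) = (5.24 − 1)/(5.24 + 1) = 4.24/6.24

|Γ| ≈ 0.679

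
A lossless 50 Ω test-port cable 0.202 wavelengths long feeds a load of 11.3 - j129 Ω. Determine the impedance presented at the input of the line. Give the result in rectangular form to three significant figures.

βl = 2π × 0.202 = 72.7°
tan(βl) = tan(72.7°) = 3.21
Z_in = Z_0·(Z_L + jZ_0·tanβl)/(Z_0 + jZ_L·tanβl)
     = 50·(11.3 + j31.7)/(465 + j36.3)

Z_in ≈ 1.47 + j3.3 Ω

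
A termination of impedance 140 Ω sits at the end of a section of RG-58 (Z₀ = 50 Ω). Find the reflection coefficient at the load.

Γ = (Z_L − Z_0)/(Z_L + Z_0) = (140 − 50)/(140 + 50) = 90/190

Γ = 0.474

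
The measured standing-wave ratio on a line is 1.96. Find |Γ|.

|Γ| ≈ 0.324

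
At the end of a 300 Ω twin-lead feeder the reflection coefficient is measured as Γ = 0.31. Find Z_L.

Z_L ≈ 570 Ω

Z_L = Z_0·(1 + Γ)/(1 − Γ) = 300·(1.31)/(0.69)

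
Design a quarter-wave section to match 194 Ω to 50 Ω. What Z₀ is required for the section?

Z_qwt ≈ 98.5 Ω

Z_qwt = √(Z_0·R_L) = √(50 × 194) = √9700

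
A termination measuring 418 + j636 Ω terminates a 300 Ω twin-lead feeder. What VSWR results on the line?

Γ = (Z_L − Z_0)/(Z_L + Z_0) = (118 + j636)/(718 + j636)
|Γ| = 647/959 = 0.674
VSWR = (1 + |Γ|)/(1 − |Γ|) = 1.67/0.326

VSWR ≈ 5.14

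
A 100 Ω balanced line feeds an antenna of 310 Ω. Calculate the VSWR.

Γ = (310 − 100)/(310 + 100) = 0.512
VSWR = (1 + 0.512)/(1 − 0.512)

VSWR ≈ 3.1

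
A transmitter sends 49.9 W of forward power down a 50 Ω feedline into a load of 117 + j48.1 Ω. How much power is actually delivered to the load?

P_delivered ≈ 38.7 W

|Γ| = |(67 + j48.1)/(167 + j48.1)| = 0.475
|Γ|² = 0.225
P_refl = |Γ|²·P_inc = 11.2 W, P_del = (1 − |Γ|²)·P_inc = 38.7 W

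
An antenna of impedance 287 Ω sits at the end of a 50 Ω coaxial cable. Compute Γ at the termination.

Γ = 0.703

Γ = (Z_L − Z_0)/(Z_L + Z_0) = (287 − 50)/(287 + 50) = 237/337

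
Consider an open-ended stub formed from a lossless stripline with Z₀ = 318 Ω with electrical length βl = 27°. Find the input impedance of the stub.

tan(βl) = 0.51
For an open-ended stub, Z_in = −jZ_0·cot(βl) = −jZ_0/tan(βl)

Z_in ≈ −j624 Ω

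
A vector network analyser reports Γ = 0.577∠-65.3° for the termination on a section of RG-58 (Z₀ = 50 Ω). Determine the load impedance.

Z_L = Z_0·(1 + Γ)/(1 − Γ) = 50·(1.24 − j0.524)/(0.759 + j0.524)

Z_L ≈ 39.2 − j61.6 Ω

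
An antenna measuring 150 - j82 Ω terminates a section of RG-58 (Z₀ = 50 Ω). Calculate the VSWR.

VSWR ≈ 3.98

Γ = (Z_L − Z_0)/(Z_L + Z_0) = (100 − j82)/(200 − j82)
|Γ| = 129/216 = 0.598
VSWR = (1 + |Γ|)/(1 − |Γ|) = 1.6/0.402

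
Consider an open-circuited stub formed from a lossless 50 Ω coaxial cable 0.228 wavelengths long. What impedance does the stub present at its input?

βl = 2π × 0.228 = 82.1°
tan(βl) = 7.19
For an open-circuited stub, Z_in = −jZ_0·cot(βl) = −jZ_0/tan(βl)

Z_in ≈ −j6.96 Ω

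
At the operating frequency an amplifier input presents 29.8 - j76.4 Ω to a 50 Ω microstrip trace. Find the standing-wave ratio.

Γ = (Z_L − Z_0)/(Z_L + Z_0) = (-20.2 − j76.4)/(79.8 − j76.4)
|Γ| = 79/110 = 0.715
VSWR = (1 + |Γ|)/(1 − |Γ|) = 1.72/0.285

VSWR ≈ 6.03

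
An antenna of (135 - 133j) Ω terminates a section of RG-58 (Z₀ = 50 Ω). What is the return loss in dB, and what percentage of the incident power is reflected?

Γ = (85 − j133)/(185 − j133), |Γ| = 0.693
RL = −20·log₁₀(0.693) = 3.19 dB
P_refl/P_inc = |Γ|² = 0.48

RL ≈ 3.19 dB; 48% of incident power reflected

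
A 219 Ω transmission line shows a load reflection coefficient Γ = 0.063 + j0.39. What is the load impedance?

Z_L = Z_0·(1 + Γ)/(1 − Γ) = 219·(1.06 + j0.39)/(0.937 − j0.39)

Z_L ≈ 179 + j166 Ω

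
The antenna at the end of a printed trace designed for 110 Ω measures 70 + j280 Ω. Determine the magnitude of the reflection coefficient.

|Γ| ≈ 0.85

Γ = (Z_L − Z_0)/(Z_L + Z_0) = (-40 + j280)/(180 + j280)
|Γ| = 283/333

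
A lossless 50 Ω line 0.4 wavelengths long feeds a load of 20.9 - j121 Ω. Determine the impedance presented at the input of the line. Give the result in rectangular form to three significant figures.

βl = 2π × 0.4 = 144°
tan(βl) = tan(144°) = -0.727
Z_in = Z_0·(Z_L + jZ_0·tanβl)/(Z_0 + jZ_L·tanβl)
     = 50·(20.9 − j157)/(-37.9 − j15.2)

Z_in ≈ 47.9 + j188 Ω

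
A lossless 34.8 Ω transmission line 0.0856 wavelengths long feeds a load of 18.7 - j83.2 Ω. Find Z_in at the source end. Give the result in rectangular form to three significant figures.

βl = 2π × 0.0856 = 30.8°
tan(βl) = tan(30.8°) = 0.596
Z_in = Z_0·(Z_L + jZ_0·tanβl)/(Z_0 + jZ_L·tanβl)
     = 34.8·(18.7 − j62.4)/(84.4 + j11.2)

Z_in ≈ 4.23 − j26.3 Ω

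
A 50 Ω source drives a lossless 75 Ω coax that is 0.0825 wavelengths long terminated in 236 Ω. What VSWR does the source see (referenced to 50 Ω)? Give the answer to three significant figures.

βl = 2π × 0.0825 = 29.7°
tan(βl) = 0.57
Z_in = Z_0·(Z_L + jZ_0·tanβl)/(Z_0 + jZ_L·tanβl) = 74.1 − j90.2 Ω
Γ_s = (Z_in − Z_s)/(Z_in + Z_s) = (24.1 − j90.2)/(124 − j90.2), |Γ_s| = 0.609
VSWR = (1 + |Γ_s|)/(1 − |Γ_s|)

VSWR ≈ 4.11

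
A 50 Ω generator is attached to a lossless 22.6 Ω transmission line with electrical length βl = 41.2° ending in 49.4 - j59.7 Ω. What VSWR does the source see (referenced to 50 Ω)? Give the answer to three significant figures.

tan(βl) = 0.875
Z_in = Z_0·(Z_L + jZ_0·tanβl)/(Z_0 + jZ_L·tanβl) = 5.96 − j15.5 Ω
Γ_s = (Z_in − Z_s)/(Z_in + Z_s) = (-44 − j15.5)/(56 − j15.5), |Γ_s| = 0.804
VSWR = (1 + |Γ_s|)/(1 − |Γ_s|)

VSWR ≈ 9.2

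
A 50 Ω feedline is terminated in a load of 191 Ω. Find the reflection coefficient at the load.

Γ = 0.585

Γ = (Z_L − Z_0)/(Z_L + Z_0) = (191 − 50)/(191 + 50) = 141/241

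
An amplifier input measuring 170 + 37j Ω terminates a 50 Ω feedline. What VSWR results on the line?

VSWR ≈ 3.58

Γ = (Z_L − Z_0)/(Z_L + Z_0) = (120 + j37)/(220 + j37)
|Γ| = 126/223 = 0.563
VSWR = (1 + |Γ|)/(1 − |Γ|) = 1.56/0.437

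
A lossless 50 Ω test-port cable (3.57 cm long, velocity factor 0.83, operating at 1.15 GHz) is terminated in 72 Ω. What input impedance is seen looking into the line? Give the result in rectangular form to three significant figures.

Z_in ≈ 40.1 − j13.1 Ω

λ = v/f = 0.83·c / 1.15 GHz = 0.217 m
βl = 2π·l/λ = 2π × 0.165 = 59.4°
tan(βl) = tan(59.4°) = 1.69
Z_in = Z_0·(Z_L + jZ_0·tanβl)/(Z_0 + jZ_L·tanβl)
     = 50·(72 + j84.4)/(50 + j122)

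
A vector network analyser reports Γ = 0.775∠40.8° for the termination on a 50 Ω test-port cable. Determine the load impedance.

Z_L ≈ 46.7 + j119 Ω

Z_L = Z_0·(1 + Γ)/(1 − Γ) = 50·(1.59 + j0.506)/(0.413 − j0.506)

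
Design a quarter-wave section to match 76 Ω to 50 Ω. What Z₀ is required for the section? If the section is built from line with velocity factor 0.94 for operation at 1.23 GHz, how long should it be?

Z_qwt ≈ 61.6 Ω; length ≈ 5.73 cm

Z_qwt = √(Z_0·R_L) = √(50 × 76) = √3800
λ = 0.94·c/f = 0.229 m, so l = λ/4 = 0.0573 m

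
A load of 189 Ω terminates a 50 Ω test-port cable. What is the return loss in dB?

RL ≈ 4.71 dB

Γ = (189 − 50)/(189 + 50) = 0.582
RL = −20·log₁₀|Γ| = −20·log₁₀(0.582)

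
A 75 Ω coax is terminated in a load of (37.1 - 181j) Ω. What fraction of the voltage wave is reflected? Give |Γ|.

Γ = (Z_L − Z_0)/(Z_L + Z_0) = (-37.9 − j181)/(112.1 − j181)
|Γ| = 185/213

|Γ| ≈ 0.869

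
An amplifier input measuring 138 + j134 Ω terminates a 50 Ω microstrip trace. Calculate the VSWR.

VSWR ≈ 5.54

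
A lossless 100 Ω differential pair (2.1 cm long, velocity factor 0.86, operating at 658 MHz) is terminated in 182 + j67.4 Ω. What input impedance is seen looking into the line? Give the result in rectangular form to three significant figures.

Z_in ≈ 206 − j38 Ω

λ = v/f = 0.86·c / 658 MHz = 0.392 m
βl = 2π·l/λ = 2π × 0.0536 = 19.3°
tan(βl) = tan(19.3°) = 0.35
Z_in = Z_0·(Z_L + jZ_0·tanβl)/(Z_0 + jZ_L·tanβl)
     = 100·(182 + j102)/(76.4 + j63.7)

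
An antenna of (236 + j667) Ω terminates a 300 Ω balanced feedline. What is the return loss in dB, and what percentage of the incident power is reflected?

RL ≈ 2.12 dB; 61.3% of incident power reflected

Γ = (-64 + j667)/(536 + j667), |Γ| = 0.783
RL = −20·log₁₀(0.783) = 2.12 dB
P_refl/P_inc = |Γ|² = 0.613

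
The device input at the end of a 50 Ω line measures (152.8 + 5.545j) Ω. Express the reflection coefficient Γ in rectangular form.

Γ ≈ 0.507 + j0.0135

Γ = (Z_L − Z_0)/(Z_L + Z_0) = (102.8 + j5.545)/(202.8 + j5.545)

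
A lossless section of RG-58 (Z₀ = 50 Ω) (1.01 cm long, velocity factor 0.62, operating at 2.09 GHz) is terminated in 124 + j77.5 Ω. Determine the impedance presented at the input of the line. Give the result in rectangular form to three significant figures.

Z_in ≈ 46 − j65.1 Ω

λ = v/f = 0.62·c / 2.09 GHz = 0.089 m
βl = 2π·l/λ = 2π × 0.113 = 40.9°
tan(βl) = tan(40.9°) = 0.865
Z_in = Z_0·(Z_L + jZ_0·tanβl)/(Z_0 + jZ_L·tanβl)
     = 50·(124 + j121)/(-17 + j107)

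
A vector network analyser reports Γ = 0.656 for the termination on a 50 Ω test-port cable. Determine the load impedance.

Z_L ≈ 241 Ω

Z_L = Z_0·(1 + Γ)/(1 − Γ) = 50·(1.66)/(0.344)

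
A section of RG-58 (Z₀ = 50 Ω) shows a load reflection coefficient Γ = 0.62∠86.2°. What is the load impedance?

Z_L = Z_0·(1 + Γ)/(1 − Γ) = 50·(1.04 + j0.619)/(0.959 − j0.619)

Z_L ≈ 23.6 + j47.5 Ω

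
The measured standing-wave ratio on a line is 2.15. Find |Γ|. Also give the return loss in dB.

|Γ| = (S − 1)/(S + 1) = (2.15 − 1)/(2.15 + 1) = 1.15/3.15
RL = −20·log₁₀|Γ| = −20·log₁₀(0.365)

|Γ| ≈ 0.365; return loss ≈ 8.75 dB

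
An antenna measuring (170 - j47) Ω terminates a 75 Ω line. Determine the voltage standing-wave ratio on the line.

VSWR ≈ 2.48

Γ = (Z_L − Z_0)/(Z_L + Z_0) = (95 − j47)/(245 − j47)
|Γ| = 106/249 = 0.425
VSWR = (1 + |Γ|)/(1 − |Γ|) = 1.42/0.575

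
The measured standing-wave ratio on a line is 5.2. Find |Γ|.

|Γ| = (S − 1)/(S + 1) = (5.2 − 1)/(5.2 + 1) = 4.2/6.2

|Γ| ≈ 0.677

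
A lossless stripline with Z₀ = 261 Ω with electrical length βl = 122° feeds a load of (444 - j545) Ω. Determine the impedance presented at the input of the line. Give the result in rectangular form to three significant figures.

tan(βl) = tan(122°) = -1.6
Z_in = Z_0·(Z_L + jZ_0·tanβl)/(Z_0 + jZ_L·tanβl)
     = 261·(444 − j963)/(-611 − j711)

Z_in ≈ 123 + j269 Ω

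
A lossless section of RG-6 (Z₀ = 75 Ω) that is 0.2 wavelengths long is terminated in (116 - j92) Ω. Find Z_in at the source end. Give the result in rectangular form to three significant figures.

βl = 2π × 0.2 = 72°
tan(βl) = tan(72°) = 3.08
Z_in = Z_0·(Z_L + jZ_0·tanβl)/(Z_0 + jZ_L·tanβl)
     = 75·(116 + j139)/(358 + j357)

Z_in ≈ 26.7 + j2.44 Ω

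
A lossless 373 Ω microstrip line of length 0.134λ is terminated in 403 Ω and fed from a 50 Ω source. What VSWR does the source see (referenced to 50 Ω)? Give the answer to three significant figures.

VSWR ≈ 7.42

βl = 2π × 0.134 = 48.2°
tan(βl) = 1.12
Z_in = Z_0·(Z_L + jZ_0·tanβl)/(Z_0 + jZ_L·tanβl) = 369 − j28.4 Ω
Γ_s = (Z_in − Z_s)/(Z_in + Z_s) = (319 − j28.4)/(419 − j28.4), |Γ_s| = 0.762
VSWR = (1 + |Γ_s|)/(1 − |Γ_s|)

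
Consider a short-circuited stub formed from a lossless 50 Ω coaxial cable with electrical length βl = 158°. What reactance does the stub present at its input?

tan(βl) = -0.404
For a short-circuited stub, Z_in = jZ_0·tan(βl)

X_in ≈ -20.2 Ω (capacitive)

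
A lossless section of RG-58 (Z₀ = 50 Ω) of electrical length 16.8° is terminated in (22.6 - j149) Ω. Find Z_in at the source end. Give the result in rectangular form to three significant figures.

tan(βl) = tan(16.8°) = 0.302
Z_in = Z_0·(Z_L + jZ_0·tanβl)/(Z_0 + jZ_L·tanβl)
     = 50·(22.6 − j134)/(95 + j6.82)

Z_in ≈ 6.8 − j71 Ω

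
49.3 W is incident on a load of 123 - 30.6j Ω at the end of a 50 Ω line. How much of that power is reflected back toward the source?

|Γ| = |(73 − j30.6)/(173 − j30.6)| = 0.451
|Γ|² = 0.203
P_refl = |Γ|²·P_inc = 10 W, P_del = (1 − |Γ|²)·P_inc = 39.3 W

P_reflected ≈ 10 W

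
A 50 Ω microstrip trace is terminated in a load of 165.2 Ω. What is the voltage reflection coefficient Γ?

Γ = (Z_L − Z_0)/(Z_L + Z_0) = (165.2 − 50)/(165.2 + 50) = 115.2/215.2

Γ = 0.535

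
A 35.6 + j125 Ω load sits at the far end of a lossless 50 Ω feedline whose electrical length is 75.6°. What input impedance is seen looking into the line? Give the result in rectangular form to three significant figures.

tan(βl) = tan(75.6°) = 3.89
Z_in = Z_0·(Z_L + jZ_0·tanβl)/(Z_0 + jZ_L·tanβl)
     = 50·(35.6 + j320)/(-437 + j139)

Z_in ≈ 6.85 − j34.4 Ω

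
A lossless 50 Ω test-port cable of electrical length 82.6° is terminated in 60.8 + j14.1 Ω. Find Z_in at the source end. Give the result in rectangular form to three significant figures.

tan(βl) = tan(82.6°) = 7.7
Z_in = Z_0·(Z_L + jZ_0·tanβl)/(Z_0 + jZ_L·tanβl)
     = 50·(60.8 + j399)/(-58.6 + j468)

Z_in ≈ 41.2 − j11.6 Ω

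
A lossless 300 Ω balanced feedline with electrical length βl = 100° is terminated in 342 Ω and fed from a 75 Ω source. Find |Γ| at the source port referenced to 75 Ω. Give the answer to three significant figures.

tan(βl) = -5.67
Z_in = Z_0·(Z_L + jZ_0·tanβl)/(Z_0 + jZ_L·tanβl) = 265 + j11.9 Ω
Γ_s = (Z_in − Z_s)/(Z_in + Z_s) = (190 + j11.9)/(340 + j11.9), |Γ_s| = 0.56

|Γ| ≈ 0.56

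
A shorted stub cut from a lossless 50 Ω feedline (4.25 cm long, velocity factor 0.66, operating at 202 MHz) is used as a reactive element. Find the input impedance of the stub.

Z_in ≈ +j14 Ω

λ = v/f = 0.66·c / 202 MHz = 0.98 m
βl = 2π·l/λ = 2π × 0.0434 = 15.6°
tan(βl) = 0.279
For a shorted stub, Z_in = jZ_0·tan(βl)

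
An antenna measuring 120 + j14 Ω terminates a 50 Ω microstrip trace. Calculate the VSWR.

Γ = (Z_L − Z_0)/(Z_L + Z_0) = (70 + j14)/(170 + j14)
|Γ| = 71.4/171 = 0.419
VSWR = (1 + |Γ|)/(1 − |Γ|) = 1.42/0.581

VSWR ≈ 2.44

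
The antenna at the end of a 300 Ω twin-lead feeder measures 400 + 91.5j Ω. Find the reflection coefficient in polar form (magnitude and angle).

Γ = (Z_L − Z_0)/(Z_L + Z_0) = (100 + j91.5)/(700 + j91.5)
|Γ| = 136/706 = 0.192

Γ ≈ 0.192 ∠ 35°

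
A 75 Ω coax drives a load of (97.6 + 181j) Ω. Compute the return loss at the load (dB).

RL ≈ 2.74 dB

Γ = (22.6 + j181)/(172.6 + j181), |Γ| = 0.729
RL = −20·log₁₀|Γ| = −20·log₁₀(0.729)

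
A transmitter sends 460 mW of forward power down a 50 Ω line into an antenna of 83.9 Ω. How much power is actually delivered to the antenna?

Γ = (83.9 − 50)/(83.9 + 50) = 0.253
|Γ|² = 0.0641
P_refl = |Γ|²·P_inc = 29.5 mW, P_del = (1 − |Γ|²)·P_inc = 431 mW

P_delivered ≈ 431 mW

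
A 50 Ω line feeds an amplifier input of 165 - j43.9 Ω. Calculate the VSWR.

VSWR ≈ 3.56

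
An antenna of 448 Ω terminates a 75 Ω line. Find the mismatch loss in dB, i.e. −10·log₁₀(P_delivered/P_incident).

mismatch loss ≈ 3.09 dB

Γ = (448 − 75)/(448 + 75) = 0.713
|Γ|² = 0.509, so P_del/P_inc = 1 − |Γ|² = 0.491
ML = −10·log₁₀(1 − |Γ|²)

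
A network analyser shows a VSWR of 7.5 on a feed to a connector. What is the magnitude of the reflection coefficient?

|Γ| ≈ 0.765

|Γ| = (S − 1)/(S + 1) = (7.5 − 1)/(7.5 + 1) = 6.5/8.5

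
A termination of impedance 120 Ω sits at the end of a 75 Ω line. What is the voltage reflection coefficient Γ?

Γ = 0.231

Γ = (Z_L − Z_0)/(Z_L + Z_0) = (120 − 75)/(120 + 75) = 45/195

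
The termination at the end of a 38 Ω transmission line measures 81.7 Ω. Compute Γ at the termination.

Γ = 0.365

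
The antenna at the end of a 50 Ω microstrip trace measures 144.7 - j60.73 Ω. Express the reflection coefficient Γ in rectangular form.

Γ = (Z_L − Z_0)/(Z_L + Z_0) = (94.7 − j60.73)/(194.7 − j60.73)

Γ ≈ 0.532 − j0.146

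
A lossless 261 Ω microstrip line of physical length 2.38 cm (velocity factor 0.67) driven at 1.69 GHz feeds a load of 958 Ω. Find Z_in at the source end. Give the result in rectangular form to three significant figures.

Z_in ≈ 78 − j77.7 Ω

λ = v/f = 0.67·c / 1.69 GHz = 0.119 m
βl = 2π·l/λ = 2π × 0.2 = 72°
tan(βl) = tan(72°) = 3.08
Z_in = Z_0·(Z_L + jZ_0·tanβl)/(Z_0 + jZ_L·tanβl)
     = 261·(958 + j805)/(261 + j2960)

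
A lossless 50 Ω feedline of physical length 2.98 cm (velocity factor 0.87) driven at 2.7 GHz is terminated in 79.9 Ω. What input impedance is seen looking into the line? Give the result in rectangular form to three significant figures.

λ = v/f = 0.87·c / 2.7 GHz = 0.0967 m
βl = 2π·l/λ = 2π × 0.308 = 111°
tan(βl) = tan(111°) = -2.61
Z_in = Z_0·(Z_L + jZ_0·tanβl)/(Z_0 + jZ_L·tanβl)
     = 50·(79.9 − j130)/(50 − j208)

Z_in ≈ 33.9 + j11 Ω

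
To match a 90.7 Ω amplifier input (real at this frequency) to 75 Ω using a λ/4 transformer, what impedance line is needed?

Z_qwt = √(Z_0·R_L) = √(75 × 90.7) = √6802

Z_qwt ≈ 82.5 Ω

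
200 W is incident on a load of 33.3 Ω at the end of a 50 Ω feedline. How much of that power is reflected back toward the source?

P_reflected ≈ 8.04 W

Γ = (33.3 − 50)/(33.3 + 50) = -0.2
|Γ|² = 0.0402
P_refl = |Γ|²·P_inc = 8.04 W, P_del = (1 − |Γ|²)·P_inc = 192 W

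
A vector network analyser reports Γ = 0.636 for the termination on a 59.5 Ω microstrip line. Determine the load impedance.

Z_L = Z_0·(1 + Γ)/(1 − Γ) = 59.5·(1.64)/(0.364)

Z_L ≈ 267 Ω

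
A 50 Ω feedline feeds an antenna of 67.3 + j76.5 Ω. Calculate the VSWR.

Γ = (Z_L − Z_0)/(Z_L + Z_0) = (17.3 + j76.5)/(117.3 + j76.5)
|Γ| = 78.4/140 = 0.56
VSWR = (1 + |Γ|)/(1 − |Γ|) = 1.56/0.44

VSWR ≈ 3.55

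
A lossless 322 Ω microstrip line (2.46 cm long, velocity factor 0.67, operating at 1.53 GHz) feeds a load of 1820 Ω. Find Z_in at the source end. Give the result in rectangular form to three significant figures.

λ = v/f = 0.67·c / 1.53 GHz = 0.131 m
βl = 2π·l/λ = 2π × 0.187 = 67.4°
tan(βl) = tan(67.4°) = 2.4
Z_in = Z_0·(Z_L + jZ_0·tanβl)/(Z_0 + jZ_L·tanβl)
     = 322·(1820 + j774)/(322 + j4370)

Z_in ≈ 66.5 − j129 Ω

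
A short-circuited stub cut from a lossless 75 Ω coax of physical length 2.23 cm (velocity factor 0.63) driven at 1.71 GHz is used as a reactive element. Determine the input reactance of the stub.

λ = v/f = 0.63·c / 1.71 GHz = 0.111 m
βl = 2π·l/λ = 2π × 0.202 = 72.6°
tan(βl) = 3.2
For a short-circuited stub, Z_in = jZ_0·tan(βl)

X_in ≈ 240 Ω (inductive)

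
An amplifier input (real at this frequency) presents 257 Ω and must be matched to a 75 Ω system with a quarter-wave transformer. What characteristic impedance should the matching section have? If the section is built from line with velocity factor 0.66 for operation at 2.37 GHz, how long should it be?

Z_qwt ≈ 139 Ω; length ≈ 2.09 cm

Z_qwt = √(Z_0·R_L) = √(75 × 257) = √19280
λ = 0.66·c/f = 0.0835 m, so l = λ/4 = 0.0209 m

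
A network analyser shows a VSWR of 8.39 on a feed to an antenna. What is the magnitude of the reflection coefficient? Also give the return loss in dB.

|Γ| ≈ 0.787; return loss ≈ 2.08 dB

|Γ| = (S − 1)/(S + 1) = (8.39 − 1)/(8.39 + 1) = 7.39/9.39
RL = −20·log₁₀|Γ| = −20·log₁₀(0.787)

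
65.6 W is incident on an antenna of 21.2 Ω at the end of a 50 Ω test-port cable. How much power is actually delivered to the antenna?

P_delivered ≈ 54.9 W

Γ = (21.2 − 50)/(21.2 + 50) = -0.404
|Γ|² = 0.164
P_refl = |Γ|²·P_inc = 10.7 W, P_del = (1 − |Γ|²)·P_inc = 54.9 W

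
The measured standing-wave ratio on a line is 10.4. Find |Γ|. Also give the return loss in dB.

|Γ| = (S − 1)/(S + 1) = (10.4 − 1)/(10.4 + 1) = 9.4/11.4
RL = −20·log₁₀|Γ| = −20·log₁₀(0.825)

|Γ| ≈ 0.825; return loss ≈ 1.68 dB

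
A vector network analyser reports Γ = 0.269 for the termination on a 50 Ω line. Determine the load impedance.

Z_L ≈ 86.8 Ω

Z_L = Z_0·(1 + Γ)/(1 − Γ) = 50·(1.27)/(0.731)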